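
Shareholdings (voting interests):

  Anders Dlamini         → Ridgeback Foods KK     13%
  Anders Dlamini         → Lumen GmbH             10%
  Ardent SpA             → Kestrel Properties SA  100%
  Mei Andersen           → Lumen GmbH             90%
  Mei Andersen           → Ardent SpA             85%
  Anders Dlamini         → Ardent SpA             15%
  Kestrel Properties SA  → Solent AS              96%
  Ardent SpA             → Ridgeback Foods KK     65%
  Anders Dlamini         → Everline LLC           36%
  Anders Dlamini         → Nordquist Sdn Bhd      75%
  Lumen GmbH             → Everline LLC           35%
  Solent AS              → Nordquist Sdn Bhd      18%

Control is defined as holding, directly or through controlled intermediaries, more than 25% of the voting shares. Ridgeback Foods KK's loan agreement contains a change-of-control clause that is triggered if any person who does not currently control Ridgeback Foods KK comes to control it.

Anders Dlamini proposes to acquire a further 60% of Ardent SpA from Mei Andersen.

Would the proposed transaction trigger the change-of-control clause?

Yes

The purchase adds only to Anders's holdings (Mei's stake shrinks), so Anders is the only person who could newly come to control Ridgeback.
Anders holds 36% of Everline, so Anders controls Everline.
Anders holds 75% of Nordquist, so Anders controls Nordquist.
In Ridgeback, Anders's side holds only 13%, not > 25%.
So before the transaction, Anders does not control Ridgeback.
After the purchase, Anders's direct stake in Ardent rises to 15% + 60% = 75%, and Mei's stake falls to 25%.
Anders holds 75% of Ardent, so Anders controls Ardent.
Anders and Ardent together hold 13% + 65% = 78% of Ridgeback, so Anders controls Ridgeback.
Anders did not control Ridgeback before and does after, so the clause is triggered.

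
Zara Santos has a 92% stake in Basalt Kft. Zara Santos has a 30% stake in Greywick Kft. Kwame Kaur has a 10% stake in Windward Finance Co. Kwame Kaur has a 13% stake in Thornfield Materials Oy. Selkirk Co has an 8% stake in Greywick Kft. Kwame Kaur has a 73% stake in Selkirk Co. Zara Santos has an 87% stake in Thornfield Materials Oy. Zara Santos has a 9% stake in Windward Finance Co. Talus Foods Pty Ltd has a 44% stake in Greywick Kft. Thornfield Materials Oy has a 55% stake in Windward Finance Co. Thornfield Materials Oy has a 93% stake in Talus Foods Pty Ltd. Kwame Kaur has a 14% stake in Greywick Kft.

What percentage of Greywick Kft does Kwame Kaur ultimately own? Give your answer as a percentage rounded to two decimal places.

Kwame reaches Greywick along 3 paths.
Via Thornfield → Talus: 13% × 93% × 44% = 5.3196%.
Direct stake: 14% = 14%.
Via Selkirk: 73% × 8% = 5.84%.
Total: 5.3196% + 14% + 5.84% = 25.1596%.
Rounded: 25.16%.

25.16%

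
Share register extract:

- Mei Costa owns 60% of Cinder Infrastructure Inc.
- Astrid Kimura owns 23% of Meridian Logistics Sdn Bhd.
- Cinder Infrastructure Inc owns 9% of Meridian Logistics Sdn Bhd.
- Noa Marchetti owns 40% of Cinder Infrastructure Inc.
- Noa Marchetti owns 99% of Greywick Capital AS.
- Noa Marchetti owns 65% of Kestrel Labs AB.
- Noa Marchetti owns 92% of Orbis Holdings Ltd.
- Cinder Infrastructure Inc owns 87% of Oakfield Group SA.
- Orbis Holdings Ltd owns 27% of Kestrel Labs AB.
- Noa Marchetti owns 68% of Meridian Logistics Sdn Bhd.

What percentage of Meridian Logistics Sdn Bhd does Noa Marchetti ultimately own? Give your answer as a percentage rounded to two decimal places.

71.60%

Noa reaches Meridian along 2 paths.
Via Cinder: 40% × 9% = 3.6%.
Direct stake: 68% = 68%.
Total: 3.6% + 68% = 71.6%.
Rounded: 71.60%.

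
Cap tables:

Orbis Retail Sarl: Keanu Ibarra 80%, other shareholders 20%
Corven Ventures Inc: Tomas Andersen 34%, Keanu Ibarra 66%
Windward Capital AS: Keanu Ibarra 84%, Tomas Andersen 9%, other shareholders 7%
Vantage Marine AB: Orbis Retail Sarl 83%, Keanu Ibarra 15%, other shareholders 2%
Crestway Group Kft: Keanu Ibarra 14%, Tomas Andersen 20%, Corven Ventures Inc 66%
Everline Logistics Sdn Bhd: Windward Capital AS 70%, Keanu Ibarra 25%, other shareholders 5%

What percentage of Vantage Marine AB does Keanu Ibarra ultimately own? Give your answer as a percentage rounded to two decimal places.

81.40%

Keanu reaches Vantage along 2 paths.
Via Orbis: 80% × 83% = 66.4%.
Direct stake: 15% = 15%.
Total: 66.4% + 15% = 81.4%.
Rounded: 81.40%.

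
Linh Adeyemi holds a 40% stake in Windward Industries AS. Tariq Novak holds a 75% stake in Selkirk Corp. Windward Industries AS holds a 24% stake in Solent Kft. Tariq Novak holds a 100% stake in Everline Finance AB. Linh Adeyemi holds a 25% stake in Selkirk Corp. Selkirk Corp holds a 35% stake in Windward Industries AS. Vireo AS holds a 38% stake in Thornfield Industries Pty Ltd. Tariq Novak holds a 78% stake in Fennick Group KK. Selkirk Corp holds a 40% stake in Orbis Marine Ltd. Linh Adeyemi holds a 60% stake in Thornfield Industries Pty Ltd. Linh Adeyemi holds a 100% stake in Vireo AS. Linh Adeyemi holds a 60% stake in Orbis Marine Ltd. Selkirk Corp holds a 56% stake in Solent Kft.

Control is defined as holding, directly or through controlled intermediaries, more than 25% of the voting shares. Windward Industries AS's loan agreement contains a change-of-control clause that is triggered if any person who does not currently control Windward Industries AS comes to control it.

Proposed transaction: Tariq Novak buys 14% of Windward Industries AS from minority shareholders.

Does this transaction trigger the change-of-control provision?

No

The purchase changes only Tariq's holdings, so Tariq is the only person who could newly come to control Windward.
Tariq holds 75% of Selkirk, so Tariq controls Selkirk.
Selkirk holds 35% of Windward, so Tariq controls Windward.
So Tariq already controls Windward before the transaction.
After the purchase, Tariq holds 14% of Windward directly.
Tariq controlled Windward already, so this is not a new person acquiring control; every other person's position is unchanged or reduced.
No new person acquires control, so the clause is not triggered.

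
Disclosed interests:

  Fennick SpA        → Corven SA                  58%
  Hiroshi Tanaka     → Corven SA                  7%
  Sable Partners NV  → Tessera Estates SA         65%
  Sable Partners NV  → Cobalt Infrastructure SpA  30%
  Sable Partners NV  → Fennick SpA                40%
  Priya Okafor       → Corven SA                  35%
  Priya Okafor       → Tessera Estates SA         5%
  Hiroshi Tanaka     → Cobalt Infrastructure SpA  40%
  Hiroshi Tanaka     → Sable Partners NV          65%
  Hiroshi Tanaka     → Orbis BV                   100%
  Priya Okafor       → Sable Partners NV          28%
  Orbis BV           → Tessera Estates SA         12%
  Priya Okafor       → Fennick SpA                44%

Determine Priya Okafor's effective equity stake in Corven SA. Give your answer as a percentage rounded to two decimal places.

Priya reaches Corven along 3 paths.
Via Sable → Fennick: 28% × 40% × 58% = 6.496%.
Via Fennick: 44% × 58% = 25.52%.
Direct stake: 35% = 35%.
Total: 6.496% + 25.52% + 35% = 67.016%.
Rounded: 67.02%.

67.02%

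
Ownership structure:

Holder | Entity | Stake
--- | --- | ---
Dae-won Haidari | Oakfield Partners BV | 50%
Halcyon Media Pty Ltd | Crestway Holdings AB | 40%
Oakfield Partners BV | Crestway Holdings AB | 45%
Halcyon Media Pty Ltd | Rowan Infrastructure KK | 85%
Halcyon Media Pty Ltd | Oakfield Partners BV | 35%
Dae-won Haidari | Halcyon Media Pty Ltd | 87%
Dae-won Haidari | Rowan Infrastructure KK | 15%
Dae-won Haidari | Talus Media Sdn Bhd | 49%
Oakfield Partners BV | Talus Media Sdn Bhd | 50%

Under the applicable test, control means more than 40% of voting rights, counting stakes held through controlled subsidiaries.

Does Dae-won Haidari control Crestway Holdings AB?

Yes

Dae-won holds 87% of Halcyon, so Dae-won controls Halcyon.
Halcyon and Dae-won together hold 35% + 50% = 85% of Oakfield, so Dae-won controls Oakfield.
Oakfield and Halcyon together hold 45% + 40% = 85% of Crestway, so Dae-won controls Crestway.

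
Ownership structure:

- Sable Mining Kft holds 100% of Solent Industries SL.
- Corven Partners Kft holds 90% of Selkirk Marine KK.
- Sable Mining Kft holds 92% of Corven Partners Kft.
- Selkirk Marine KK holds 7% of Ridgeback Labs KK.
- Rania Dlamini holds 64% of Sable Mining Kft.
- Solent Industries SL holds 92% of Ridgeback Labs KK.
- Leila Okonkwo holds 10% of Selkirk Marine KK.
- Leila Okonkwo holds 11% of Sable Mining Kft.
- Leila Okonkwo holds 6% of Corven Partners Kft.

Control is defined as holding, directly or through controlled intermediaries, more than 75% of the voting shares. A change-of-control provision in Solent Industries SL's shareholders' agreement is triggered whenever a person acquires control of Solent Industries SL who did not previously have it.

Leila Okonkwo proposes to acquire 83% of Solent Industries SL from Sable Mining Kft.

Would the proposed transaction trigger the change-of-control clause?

The purchase adds only to Leila's holdings (Sable's stake shrinks), so Leila is the only person who could newly come to control Solent.
Leila's largest direct stake is 11% in Sable, which does not meet the threshold, so Leila controls no company.
Neither Leila nor any entity Leila controls holds any voting interest in Solent.
So before the transaction, Leila does not control Solent.
After the purchase, Leila holds 83% of Solent directly, and Sable's stake falls to 17%.
Leila holds 83% of Solent, so Leila controls Solent.
Leila did not control Solent before and does after, so the clause is triggered.

Yes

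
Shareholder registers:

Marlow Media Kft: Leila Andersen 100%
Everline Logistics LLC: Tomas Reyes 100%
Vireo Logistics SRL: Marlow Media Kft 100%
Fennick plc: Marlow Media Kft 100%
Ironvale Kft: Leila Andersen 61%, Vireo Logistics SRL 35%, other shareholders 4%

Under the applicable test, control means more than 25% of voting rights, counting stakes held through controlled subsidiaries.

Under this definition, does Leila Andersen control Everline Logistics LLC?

Leila holds 100% of Marlow, so Leila controls Marlow.
Marlow holds 100% of Vireo, so Leila controls Vireo.
Marlow holds 100% of Fennick, so Leila controls Fennick.
Leila and Vireo together hold 61% + 35% = 96% of Ironvale, so Leila controls Ironvale.
Neither Leila nor any entity Leila controls holds any voting interest in Everline.
So Leila does not control Everline.

No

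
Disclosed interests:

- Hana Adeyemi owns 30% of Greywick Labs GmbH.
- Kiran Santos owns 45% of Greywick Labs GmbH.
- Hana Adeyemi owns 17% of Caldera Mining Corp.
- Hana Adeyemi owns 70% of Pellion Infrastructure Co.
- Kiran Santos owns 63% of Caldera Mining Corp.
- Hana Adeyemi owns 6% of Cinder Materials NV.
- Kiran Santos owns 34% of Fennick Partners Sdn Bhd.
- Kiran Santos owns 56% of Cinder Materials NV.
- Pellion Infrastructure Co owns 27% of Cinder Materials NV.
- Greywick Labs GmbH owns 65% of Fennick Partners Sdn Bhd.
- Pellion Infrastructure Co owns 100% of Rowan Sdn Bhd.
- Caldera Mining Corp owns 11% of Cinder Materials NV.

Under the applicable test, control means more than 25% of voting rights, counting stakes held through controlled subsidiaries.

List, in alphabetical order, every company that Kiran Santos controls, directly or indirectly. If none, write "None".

Caldera Mining Corp, Cinder Materials NV, Fennick Partners Sdn Bhd, Greywick Labs GmbH

Kiran holds 45% of Greywick, so Kiran controls Greywick.
Kiran holds 63% of Caldera, so Kiran controls Caldera.
Caldera and Kiran together hold 11% + 56% = 67% of Cinder, so Kiran controls Cinder.
Kiran and Greywick together hold 34% + 65% = 99% of Fennick, so Kiran controls Fennick.
No other company's threshold is met.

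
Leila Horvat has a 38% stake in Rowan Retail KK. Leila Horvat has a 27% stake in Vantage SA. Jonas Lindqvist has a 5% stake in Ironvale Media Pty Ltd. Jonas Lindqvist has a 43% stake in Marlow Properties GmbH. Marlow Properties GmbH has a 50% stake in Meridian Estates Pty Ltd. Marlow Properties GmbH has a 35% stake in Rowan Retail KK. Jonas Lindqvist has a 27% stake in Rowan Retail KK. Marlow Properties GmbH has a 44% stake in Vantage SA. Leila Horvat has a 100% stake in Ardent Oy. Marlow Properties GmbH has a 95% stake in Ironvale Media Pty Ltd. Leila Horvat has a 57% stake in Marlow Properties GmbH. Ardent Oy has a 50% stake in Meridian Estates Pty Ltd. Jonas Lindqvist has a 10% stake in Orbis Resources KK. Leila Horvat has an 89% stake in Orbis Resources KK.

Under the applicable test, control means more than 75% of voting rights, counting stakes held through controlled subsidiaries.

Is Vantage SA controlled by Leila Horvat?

Leila holds 100% of Ardent, so Leila controls Ardent.
Leila holds 89% of Orbis, so Leila controls Orbis.
In Vantage, Leila's side holds only 27%, not > 75%.
So Leila does not control Vantage.

No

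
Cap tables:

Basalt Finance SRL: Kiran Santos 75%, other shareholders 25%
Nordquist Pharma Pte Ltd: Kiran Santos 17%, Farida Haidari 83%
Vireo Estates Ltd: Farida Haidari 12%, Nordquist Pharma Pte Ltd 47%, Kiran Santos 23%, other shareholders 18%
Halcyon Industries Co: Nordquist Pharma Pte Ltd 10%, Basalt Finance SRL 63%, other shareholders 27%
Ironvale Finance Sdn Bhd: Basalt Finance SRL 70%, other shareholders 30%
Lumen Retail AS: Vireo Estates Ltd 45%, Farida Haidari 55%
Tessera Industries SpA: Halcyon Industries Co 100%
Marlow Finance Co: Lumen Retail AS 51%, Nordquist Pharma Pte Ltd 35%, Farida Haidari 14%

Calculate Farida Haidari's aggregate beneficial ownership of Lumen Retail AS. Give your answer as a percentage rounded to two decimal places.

Farida reaches Lumen along 3 paths.
Via Vireo: 12% × 45% = 5.4%.
Via Nordquist → Vireo: 83% × 47% × 45% = 17.5545%.
Direct stake: 55% = 55%.
Total: 5.4% + 17.5545% + 55% = 77.9545%.
Rounded: 77.95%.

77.95%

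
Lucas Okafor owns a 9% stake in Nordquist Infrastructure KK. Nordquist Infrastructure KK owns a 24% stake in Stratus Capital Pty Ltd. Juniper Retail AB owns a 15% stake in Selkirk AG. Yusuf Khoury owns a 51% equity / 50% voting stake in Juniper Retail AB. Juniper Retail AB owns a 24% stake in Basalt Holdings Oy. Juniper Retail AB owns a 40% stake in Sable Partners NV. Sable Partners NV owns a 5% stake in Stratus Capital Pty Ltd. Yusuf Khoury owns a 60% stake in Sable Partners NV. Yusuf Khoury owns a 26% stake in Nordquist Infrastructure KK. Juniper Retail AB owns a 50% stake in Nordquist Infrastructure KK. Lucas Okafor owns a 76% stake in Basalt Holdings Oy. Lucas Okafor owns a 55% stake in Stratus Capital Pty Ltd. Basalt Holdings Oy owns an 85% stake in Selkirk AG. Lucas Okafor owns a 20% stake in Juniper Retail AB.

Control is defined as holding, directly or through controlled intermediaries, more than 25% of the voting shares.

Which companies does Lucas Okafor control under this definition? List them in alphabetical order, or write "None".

Lucas holds 76% of Basalt, so Lucas controls Basalt.
Basalt holds 85% of Selkirk, so Lucas controls Selkirk.
Lucas holds 55% of Stratus, so Lucas controls Stratus.
No other company's threshold is met.

Basalt Holdings Oy, Selkirk AG, Stratus Capital Pty Ltd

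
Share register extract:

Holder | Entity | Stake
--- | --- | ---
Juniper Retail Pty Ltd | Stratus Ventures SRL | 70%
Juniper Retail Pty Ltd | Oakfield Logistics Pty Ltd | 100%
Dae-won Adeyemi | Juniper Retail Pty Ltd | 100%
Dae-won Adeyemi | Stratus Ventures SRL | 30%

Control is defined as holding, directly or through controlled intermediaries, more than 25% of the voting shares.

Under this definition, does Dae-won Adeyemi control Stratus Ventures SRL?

Dae-won holds 100% of Juniper, so Dae-won controls Juniper.
Juniper and Dae-won together hold 70% + 30% = 100% of Stratus, so Dae-won controls Stratus.

Yes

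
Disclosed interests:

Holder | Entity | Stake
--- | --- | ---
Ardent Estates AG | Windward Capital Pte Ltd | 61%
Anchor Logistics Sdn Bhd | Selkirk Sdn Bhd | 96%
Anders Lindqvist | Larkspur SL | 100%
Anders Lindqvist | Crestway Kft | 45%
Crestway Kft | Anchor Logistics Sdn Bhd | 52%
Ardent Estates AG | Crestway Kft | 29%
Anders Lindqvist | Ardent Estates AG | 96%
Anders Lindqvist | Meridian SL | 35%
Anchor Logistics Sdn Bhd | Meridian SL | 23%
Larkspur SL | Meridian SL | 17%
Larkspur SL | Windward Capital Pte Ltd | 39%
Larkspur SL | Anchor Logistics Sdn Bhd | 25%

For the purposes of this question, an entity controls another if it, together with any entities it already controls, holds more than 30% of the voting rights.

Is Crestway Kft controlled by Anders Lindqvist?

Anders holds 96% of Ardent, so Anders controls Ardent.
Ardent and Anders together hold 29% + 45% = 74% of Crestway, so Anders controls Crestway.

Yes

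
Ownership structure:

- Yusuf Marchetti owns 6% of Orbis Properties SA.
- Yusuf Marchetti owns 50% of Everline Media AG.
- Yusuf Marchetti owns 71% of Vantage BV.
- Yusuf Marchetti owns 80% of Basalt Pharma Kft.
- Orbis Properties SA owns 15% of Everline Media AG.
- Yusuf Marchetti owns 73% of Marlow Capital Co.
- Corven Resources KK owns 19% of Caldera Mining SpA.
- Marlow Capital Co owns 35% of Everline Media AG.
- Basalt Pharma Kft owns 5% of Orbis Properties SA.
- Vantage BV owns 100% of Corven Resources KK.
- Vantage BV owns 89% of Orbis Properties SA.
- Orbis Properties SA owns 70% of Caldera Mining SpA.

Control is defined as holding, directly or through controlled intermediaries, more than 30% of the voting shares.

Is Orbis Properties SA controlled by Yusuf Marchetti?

Yusuf holds 80% of Basalt, so Yusuf controls Basalt.
Yusuf holds 71% of Vantage, so Yusuf controls Vantage.
Vantage and Yusuf and Basalt together hold 89% + 6% + 5% = 100% of Orbis, so Yusuf controls Orbis.

Yes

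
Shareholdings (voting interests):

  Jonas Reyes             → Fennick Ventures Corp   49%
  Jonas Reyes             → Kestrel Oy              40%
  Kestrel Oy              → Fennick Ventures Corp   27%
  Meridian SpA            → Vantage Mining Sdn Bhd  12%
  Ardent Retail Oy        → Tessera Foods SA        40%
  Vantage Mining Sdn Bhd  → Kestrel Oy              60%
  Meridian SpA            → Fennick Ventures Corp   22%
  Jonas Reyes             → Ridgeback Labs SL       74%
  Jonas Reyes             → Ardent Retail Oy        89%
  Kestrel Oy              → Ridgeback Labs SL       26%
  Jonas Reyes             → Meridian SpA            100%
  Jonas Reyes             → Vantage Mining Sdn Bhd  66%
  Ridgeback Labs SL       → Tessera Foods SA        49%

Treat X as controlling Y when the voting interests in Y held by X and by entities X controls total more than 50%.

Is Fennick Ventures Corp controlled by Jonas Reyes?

Jonas holds 100% of Meridian, so Jonas controls Meridian.
Jonas and Meridian together hold 66% + 12% = 78% of Vantage, so Jonas controls Vantage.
Vantage and Jonas together hold 60% + 40% = 100% of Kestrel, so Jonas controls Kestrel.
Meridian and Jonas and Kestrel together hold 22% + 49% + 27% = 98% of Fennick, so Jonas controls Fennick.

Yes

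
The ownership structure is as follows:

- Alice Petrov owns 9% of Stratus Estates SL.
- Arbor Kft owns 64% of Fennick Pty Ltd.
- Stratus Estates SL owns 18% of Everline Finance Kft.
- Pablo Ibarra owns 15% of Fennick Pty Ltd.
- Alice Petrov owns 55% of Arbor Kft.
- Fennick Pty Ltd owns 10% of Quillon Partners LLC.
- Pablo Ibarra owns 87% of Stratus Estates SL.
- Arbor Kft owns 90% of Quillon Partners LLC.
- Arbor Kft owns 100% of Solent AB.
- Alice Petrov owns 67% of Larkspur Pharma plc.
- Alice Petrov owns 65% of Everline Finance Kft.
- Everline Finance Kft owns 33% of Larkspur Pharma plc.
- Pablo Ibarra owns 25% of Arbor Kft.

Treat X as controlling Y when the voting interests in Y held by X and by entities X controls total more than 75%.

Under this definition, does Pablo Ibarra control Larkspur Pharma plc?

No

Pablo holds 87% of Stratus, so Pablo controls Stratus.
Neither Pablo nor any entity Pablo controls holds any voting interest in Larkspur.
So Pablo does not control Larkspur.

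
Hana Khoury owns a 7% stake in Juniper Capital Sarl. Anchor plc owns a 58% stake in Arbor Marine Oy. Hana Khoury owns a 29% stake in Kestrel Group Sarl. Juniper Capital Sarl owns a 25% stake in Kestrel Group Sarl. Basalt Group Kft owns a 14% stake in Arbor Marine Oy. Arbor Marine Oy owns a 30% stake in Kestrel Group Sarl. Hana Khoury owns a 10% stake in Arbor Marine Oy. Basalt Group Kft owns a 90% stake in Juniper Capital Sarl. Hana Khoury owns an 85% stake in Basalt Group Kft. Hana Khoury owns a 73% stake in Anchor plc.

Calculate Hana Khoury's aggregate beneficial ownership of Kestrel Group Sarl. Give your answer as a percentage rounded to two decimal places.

Hana reaches Kestrel along 6 paths.
Via Basalt → Juniper: 85% × 90% × 25% = 19.125%.
Via Juniper: 7% × 25% = 1.75%.
Direct stake: 29% = 29%.
Via Arbor: 10% × 30% = 3%.
Via Basalt → Arbor: 85% × 14% × 30% = 3.57%.
Via Anchor → Arbor: 73% × 58% × 30% = 12.702%.
Total: 19.125% + 1.75% + 29% + 3% + 3.57% + 12.702% = 69.147%.
Rounded: 69.15%.

69.15%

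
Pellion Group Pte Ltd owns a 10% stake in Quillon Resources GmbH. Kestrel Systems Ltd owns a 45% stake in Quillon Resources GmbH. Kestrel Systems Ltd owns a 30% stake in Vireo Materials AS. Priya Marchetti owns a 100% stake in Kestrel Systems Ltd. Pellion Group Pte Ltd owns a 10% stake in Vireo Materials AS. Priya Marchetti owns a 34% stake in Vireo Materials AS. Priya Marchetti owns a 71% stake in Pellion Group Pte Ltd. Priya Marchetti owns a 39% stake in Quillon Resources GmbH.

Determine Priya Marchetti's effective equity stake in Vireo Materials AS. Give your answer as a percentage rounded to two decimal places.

71.10%

Priya reaches Vireo along 3 paths.
Via Kestrel: 100% × 30% = 30%.
Direct stake: 34% = 34%.
Via Pellion: 71% × 10% = 7.1%.
Total: 30% + 34% + 7.1% = 71.1%.
Rounded: 71.10%.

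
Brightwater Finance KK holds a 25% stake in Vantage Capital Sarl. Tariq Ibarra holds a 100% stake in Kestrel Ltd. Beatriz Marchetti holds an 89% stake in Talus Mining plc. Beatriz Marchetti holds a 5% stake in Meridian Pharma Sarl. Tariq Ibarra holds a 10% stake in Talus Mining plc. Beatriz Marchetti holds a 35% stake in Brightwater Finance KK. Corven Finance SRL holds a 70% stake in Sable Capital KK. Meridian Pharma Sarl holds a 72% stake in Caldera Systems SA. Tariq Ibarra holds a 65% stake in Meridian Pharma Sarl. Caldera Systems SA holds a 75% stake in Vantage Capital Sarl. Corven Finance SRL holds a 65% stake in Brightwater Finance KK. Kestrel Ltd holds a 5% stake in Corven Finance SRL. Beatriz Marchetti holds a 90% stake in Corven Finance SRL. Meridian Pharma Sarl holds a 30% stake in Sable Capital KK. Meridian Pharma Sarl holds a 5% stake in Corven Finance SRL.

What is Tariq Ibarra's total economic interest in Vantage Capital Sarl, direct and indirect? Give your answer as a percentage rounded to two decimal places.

36.44%

Tariq reaches Vantage along 3 paths.
Via Meridian → Caldera: 65% × 72% × 75% = 35.1%.
Via Meridian → Corven → Brightwater: 65% × 5% × 65% × 25% = 0.528125%.
Via Kestrel → Corven → Brightwater: 100% × 5% × 65% × 25% = 0.8125%.
Total: 35.1% + 0.528125% + 0.8125% = 36.440625%.
Rounded: 36.44%.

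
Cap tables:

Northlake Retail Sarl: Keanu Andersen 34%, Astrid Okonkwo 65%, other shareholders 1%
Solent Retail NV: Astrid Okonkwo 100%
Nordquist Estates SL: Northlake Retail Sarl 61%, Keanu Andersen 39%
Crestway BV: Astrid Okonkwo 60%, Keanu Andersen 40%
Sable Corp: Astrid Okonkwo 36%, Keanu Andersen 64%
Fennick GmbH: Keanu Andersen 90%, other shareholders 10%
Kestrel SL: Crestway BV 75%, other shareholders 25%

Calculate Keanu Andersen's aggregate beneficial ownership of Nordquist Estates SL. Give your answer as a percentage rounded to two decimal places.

59.74%

Keanu reaches Nordquist along 2 paths.
Via Northlake: 34% × 61% = 20.74%.
Direct stake: 39% = 39%.
Total: 20.74% + 39% = 59.74%.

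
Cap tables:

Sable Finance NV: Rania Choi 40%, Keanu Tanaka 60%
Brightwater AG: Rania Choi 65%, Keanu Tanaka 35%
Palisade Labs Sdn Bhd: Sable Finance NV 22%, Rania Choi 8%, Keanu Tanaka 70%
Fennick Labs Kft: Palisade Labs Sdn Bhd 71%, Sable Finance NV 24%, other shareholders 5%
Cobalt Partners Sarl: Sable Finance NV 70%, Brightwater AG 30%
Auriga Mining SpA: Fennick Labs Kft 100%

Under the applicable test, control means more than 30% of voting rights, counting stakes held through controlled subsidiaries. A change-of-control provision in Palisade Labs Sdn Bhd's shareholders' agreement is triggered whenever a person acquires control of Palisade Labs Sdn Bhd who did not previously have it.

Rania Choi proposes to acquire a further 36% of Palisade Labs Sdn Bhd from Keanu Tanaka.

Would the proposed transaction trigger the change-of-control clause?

Yes

The purchase adds only to Rania's holdings (Keanu's stake shrinks), so Rania is the only person who could newly come to control Palisade.
Rania holds 40% of Sable, so Rania controls Sable.
Rania holds 65% of Brightwater, so Rania controls Brightwater.
Sable and Brightwater together hold 70% + 30% = 100% of Cobalt, so Rania controls Cobalt.
In Palisade, Rania's side holds only 22% + 8% = 30%, not > 30%.
So before the transaction, Rania does not control Palisade.
After the purchase, Rania's direct stake in Palisade rises to 8% + 36% = 44%, and Keanu's stake falls to 34%.
Sable and Rania together hold 22% + 44% = 66% of Palisade, so Rania controls Palisade.
Rania did not control Palisade before and does after, so the clause is triggered.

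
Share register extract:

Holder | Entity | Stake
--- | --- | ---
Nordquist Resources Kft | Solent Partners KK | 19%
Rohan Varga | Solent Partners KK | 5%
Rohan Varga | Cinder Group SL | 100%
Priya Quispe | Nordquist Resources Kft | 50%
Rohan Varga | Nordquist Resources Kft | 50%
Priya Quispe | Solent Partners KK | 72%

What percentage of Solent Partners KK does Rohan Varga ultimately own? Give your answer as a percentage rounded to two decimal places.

Rohan reaches Solent along 2 paths.
Via Nordquist: 50% × 19% = 9.5%.
Direct stake: 5% = 5%.
Total: 9.5% + 5% = 14.5%.
Rounded: 14.50%.

14.50%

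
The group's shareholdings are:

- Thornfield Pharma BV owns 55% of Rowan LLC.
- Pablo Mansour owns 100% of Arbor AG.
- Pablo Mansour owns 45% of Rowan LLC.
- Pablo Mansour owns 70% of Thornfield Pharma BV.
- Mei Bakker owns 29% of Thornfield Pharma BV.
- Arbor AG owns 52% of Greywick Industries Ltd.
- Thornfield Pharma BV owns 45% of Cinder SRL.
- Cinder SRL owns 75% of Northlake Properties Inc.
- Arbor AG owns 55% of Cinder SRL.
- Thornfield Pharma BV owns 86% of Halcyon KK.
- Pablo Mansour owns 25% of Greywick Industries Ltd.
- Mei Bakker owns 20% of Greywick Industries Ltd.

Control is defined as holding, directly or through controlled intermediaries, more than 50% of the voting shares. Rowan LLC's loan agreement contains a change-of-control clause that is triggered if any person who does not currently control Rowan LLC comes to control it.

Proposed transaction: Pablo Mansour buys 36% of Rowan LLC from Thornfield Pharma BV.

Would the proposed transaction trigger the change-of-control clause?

No

The purchase adds only to Pablo's holdings (Thornfield's stake shrinks), so Pablo is the only person who could newly come to control Rowan.
Pablo holds 70% of Thornfield, so Pablo controls Thornfield.
Pablo and Thornfield together hold 45% + 55% = 100% of Rowan, so Pablo controls Rowan.
So Pablo already controls Rowan before the transaction.
After the purchase, Pablo's direct stake in Rowan rises to 45% + 36% = 81%, and Thornfield's stake falls to 19%.
Pablo controlled Rowan already, so this is not a new person acquiring control; every other person's position is unchanged or reduced.
No new person acquires control, so the clause is not triggered.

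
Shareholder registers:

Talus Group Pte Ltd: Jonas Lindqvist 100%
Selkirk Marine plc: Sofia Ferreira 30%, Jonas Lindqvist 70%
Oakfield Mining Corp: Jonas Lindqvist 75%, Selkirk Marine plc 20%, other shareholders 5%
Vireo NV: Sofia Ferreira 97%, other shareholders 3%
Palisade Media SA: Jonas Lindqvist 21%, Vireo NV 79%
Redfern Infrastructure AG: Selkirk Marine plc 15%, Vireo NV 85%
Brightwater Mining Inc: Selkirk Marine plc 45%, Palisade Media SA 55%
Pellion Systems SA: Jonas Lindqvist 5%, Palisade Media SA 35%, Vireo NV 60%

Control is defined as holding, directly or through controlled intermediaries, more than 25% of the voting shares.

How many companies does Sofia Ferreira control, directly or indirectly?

6

Sofia holds 30% of Selkirk, so Sofia controls Selkirk.
Sofia holds 97% of Vireo, so Sofia controls Vireo.
Vireo holds 79% of Palisade, so Sofia controls Palisade.
Selkirk and Vireo together hold 15% + 85% = 100% of Redfern, so Sofia controls Redfern.
Selkirk and Palisade together hold 45% + 55% = 100% of Brightwater, so Sofia controls Brightwater.
Palisade and Vireo together hold 35% + 60% = 95% of Pellion, so Sofia controls Pellion.
No other company's threshold is met.
Sofia controls 6 companies.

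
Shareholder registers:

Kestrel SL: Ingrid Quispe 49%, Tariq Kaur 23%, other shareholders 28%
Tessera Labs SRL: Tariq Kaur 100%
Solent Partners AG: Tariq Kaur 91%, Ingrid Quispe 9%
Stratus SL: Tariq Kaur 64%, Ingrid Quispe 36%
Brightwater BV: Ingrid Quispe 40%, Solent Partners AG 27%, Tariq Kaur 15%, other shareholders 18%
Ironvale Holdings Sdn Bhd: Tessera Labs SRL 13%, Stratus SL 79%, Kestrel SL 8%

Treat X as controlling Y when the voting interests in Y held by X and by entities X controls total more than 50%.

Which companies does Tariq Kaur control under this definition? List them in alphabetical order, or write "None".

Tariq holds 100% of Tessera, so Tariq controls Tessera.
Tariq holds 91% of Solent, so Tariq controls Solent.
Tariq holds 64% of Stratus, so Tariq controls Stratus.
Tessera and Stratus together hold 13% + 79% = 92% of Ironvale, so Tariq controls Ironvale.
No other company's threshold is met.

Ironvale Holdings Sdn Bhd, Solent Partners AG, Stratus SL, Tessera Labs SRL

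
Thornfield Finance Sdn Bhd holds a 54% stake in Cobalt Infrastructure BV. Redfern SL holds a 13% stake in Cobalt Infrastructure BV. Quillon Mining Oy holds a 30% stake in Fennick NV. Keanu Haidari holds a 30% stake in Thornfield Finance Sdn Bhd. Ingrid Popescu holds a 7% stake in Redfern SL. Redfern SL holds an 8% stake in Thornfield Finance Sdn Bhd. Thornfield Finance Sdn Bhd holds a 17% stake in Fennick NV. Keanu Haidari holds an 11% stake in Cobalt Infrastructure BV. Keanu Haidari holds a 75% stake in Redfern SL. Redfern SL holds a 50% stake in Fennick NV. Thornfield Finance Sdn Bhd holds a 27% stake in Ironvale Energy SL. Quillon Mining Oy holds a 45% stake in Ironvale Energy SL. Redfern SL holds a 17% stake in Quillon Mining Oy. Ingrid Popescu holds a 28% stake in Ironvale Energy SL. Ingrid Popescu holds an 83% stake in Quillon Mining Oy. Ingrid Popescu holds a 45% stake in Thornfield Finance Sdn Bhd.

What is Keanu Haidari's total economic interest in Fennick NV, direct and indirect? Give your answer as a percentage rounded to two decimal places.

Keanu reaches Fennick along 4 paths.
Via Redfern → Quillon: 75% × 17% × 30% = 3.825%.
Via Redfern: 75% × 50% = 37.5%.
Via Thornfield: 30% × 17% = 5.1%.
Via Redfern → Thornfield: 75% × 8% × 17% = 1.02%.
Total: 3.825% + 37.5% + 5.1% + 1.02% = 47.445%.
Rounded: 47.45%.

47.45%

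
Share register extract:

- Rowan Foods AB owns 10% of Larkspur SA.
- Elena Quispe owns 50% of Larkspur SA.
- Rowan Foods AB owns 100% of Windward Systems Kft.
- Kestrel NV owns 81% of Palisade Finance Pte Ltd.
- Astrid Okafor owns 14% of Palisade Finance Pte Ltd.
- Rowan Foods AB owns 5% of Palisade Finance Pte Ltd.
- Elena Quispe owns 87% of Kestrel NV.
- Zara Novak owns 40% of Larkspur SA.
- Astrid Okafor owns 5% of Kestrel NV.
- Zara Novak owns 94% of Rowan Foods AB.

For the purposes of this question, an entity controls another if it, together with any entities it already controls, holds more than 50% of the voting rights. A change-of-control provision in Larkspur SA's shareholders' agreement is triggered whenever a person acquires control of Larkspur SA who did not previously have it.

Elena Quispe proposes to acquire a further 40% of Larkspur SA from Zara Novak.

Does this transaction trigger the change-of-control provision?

The purchase adds only to Elena's holdings (Zara's stake shrinks), so Elena is the only person who could newly come to control Larkspur.
Elena holds 87% of Kestrel, so Elena controls Kestrel.
Kestrel holds 81% of Palisade, so Elena controls Palisade.
In Larkspur, Elena's side holds only 50%, not > 50%.
So before the transaction, Elena does not control Larkspur.
After the purchase, Elena's direct stake in Larkspur rises to 50% + 40% = 90%, and Zara's stake falls to 0%.
Elena holds 90% of Larkspur, so Elena controls Larkspur.
Elena did not control Larkspur before and does after, so the clause is triggered.

Yes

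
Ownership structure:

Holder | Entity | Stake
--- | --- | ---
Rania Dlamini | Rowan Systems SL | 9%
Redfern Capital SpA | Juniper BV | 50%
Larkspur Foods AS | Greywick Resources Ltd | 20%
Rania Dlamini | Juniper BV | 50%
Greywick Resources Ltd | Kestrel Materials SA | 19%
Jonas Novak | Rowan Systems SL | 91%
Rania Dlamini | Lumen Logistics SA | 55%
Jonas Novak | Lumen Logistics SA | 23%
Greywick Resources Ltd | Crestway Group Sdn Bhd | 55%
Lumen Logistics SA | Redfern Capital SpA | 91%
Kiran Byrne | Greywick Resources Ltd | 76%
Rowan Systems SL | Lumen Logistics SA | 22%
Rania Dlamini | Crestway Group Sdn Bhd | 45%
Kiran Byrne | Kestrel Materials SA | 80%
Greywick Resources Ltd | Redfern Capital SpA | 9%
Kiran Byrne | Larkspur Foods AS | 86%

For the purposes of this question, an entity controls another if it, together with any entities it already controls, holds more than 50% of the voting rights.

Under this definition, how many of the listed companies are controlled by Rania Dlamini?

3

Rania holds 55% of Lumen, so Rania controls Lumen.
Lumen holds 91% of Redfern, so Rania controls Redfern.
Redfern and Rania together hold 50% + 50% = 100% of Juniper, so Rania controls Juniper.
No other company's threshold is met.
Rania controls 3 companies.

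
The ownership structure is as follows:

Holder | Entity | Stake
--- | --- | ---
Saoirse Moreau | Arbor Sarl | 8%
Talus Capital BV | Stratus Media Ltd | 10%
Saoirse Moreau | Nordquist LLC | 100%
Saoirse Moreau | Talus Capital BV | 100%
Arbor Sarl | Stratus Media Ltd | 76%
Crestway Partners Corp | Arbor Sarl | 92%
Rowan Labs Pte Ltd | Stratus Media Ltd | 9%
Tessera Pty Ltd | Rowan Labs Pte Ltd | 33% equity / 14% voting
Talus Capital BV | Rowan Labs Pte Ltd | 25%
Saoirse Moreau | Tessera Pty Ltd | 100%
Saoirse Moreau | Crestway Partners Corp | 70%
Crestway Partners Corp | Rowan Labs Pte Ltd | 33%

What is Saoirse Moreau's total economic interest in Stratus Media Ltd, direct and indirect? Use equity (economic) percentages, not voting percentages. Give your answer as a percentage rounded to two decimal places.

72.32%

Saoirse reaches Stratus along 6 paths.
Via Arbor: 8% × 76% = 6.08%.
Via Crestway → Arbor: 70% × 92% × 76% = 48.944%.
Via Talus → Rowan: 100% × 25% × 9% = 2.25%.
Via Crestway → Rowan: 70% × 33% × 9% = 2.079%.
Via Tessera → Rowan: 100% × 33% × 9% = 2.97%.
Via Talus: 100% × 10% = 10%.
Total: 6.08% + 48.944% + 2.25% + 2.079% + 2.97% + 10% = 72.323%.
Rounded: 72.32%.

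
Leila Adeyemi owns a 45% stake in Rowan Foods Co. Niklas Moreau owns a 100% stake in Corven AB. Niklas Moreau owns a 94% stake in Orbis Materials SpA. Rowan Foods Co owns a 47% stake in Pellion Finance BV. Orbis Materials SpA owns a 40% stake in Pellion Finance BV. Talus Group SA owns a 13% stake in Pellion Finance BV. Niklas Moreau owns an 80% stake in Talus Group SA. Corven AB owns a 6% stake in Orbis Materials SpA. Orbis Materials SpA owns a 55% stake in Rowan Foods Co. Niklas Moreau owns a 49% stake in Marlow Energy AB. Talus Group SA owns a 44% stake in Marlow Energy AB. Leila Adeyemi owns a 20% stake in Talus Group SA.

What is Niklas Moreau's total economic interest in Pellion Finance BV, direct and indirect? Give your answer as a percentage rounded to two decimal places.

Niklas reaches Pellion along 5 paths.
Via Corven → Orbis: 100% × 6% × 40% = 2.4%.
Via Orbis: 94% × 40% = 37.6%.
Via Corven → Orbis → Rowan: 100% × 6% × 55% × 47% = 1.551%.
Via Orbis → Rowan: 94% × 55% × 47% = 24.299%.
Via Talus: 80% × 13% = 10.4%.
Total: 2.4% + 37.6% + 1.551% + 24.299% + 10.4% = 76.25%.

76.25%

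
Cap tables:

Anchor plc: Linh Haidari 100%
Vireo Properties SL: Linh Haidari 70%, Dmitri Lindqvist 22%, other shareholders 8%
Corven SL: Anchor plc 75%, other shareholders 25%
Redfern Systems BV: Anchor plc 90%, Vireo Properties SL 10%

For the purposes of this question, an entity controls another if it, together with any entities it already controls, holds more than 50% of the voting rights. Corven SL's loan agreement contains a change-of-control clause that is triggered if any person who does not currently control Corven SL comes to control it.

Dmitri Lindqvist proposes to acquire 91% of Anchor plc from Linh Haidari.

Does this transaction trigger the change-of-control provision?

Yes

The purchase adds only to Dmitri's holdings (Linh's stake shrinks), so Dmitri is the only person who could newly come to control Corven.
Dmitri's largest direct stake is 22% in Vireo, which does not meet the threshold, so Dmitri controls no company.
Neither Dmitri nor any entity Dmitri controls holds any voting interest in Corven.
So before the transaction, Dmitri does not control Corven.
After the purchase, Dmitri holds 91% of Anchor directly, and Linh's stake falls to 9%.
Dmitri holds 91% of Anchor, so Dmitri controls Anchor.
Anchor holds 75% of Corven, so Dmitri controls Corven.
Dmitri did not control Corven before and does after, so the clause is triggered.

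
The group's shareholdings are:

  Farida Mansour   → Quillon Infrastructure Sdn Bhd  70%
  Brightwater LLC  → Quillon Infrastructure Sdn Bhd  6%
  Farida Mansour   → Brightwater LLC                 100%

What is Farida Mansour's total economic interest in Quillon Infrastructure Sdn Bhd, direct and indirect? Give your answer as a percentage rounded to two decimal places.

Farida reaches Quillon along 2 paths.
Via Brightwater: 100% × 6% = 6%.
Direct stake: 70% = 70%.
Total: 6% + 70% = 76%.
Rounded: 76.00%.

76.00%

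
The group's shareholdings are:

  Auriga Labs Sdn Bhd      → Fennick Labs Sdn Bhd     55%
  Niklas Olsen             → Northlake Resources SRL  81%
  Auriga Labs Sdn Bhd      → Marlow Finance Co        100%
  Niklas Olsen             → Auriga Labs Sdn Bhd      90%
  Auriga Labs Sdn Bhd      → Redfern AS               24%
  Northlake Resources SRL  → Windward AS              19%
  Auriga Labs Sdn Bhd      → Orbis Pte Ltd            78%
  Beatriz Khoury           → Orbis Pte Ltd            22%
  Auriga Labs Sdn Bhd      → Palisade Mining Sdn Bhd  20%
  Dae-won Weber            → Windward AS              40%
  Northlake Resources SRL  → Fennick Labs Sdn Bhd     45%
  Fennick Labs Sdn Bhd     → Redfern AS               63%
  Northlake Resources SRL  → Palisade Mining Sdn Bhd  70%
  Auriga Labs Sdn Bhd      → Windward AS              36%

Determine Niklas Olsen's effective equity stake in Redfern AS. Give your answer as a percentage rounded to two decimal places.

75.75%

Niklas reaches Redfern along 3 paths.
Via Auriga: 90% × 24% = 21.6%.
Via Northlake → Fennick: 81% × 45% × 63% = 22.9635%.
Via Auriga → Fennick: 90% × 55% × 63% = 31.185%.
Total: 21.6% + 22.9635% + 31.185% = 75.7485%.
Rounded: 75.75%.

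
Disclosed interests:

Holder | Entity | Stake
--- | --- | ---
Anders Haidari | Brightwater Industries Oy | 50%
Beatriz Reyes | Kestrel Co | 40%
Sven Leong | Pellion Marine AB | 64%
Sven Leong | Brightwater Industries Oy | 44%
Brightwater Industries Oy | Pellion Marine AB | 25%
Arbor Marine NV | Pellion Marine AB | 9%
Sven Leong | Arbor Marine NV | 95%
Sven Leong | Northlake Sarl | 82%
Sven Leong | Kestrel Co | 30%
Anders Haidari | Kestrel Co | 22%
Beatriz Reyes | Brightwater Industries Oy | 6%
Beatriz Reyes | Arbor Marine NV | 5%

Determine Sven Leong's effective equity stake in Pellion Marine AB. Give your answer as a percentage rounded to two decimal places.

83.55%

Sven reaches Pellion along 3 paths.
Via Arbor: 95% × 9% = 8.55%.
Direct stake: 64% = 64%.
Via Brightwater: 44% × 25% = 11%.
Total: 8.55% + 64% + 11% = 83.55%.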